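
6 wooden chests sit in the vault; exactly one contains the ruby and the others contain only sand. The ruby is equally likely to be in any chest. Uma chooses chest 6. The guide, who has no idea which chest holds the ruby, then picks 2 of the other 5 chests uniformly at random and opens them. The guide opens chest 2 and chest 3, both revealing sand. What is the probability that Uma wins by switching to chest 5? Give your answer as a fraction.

1/4

Apply Bayes' rule, conditioning on where the ruby actually is.
If it is in any of chests 1, 4, 5, and 6 (prior 1/6 each): the guide picks exactly this set with probability 1/10 regardless, and none is the prize; weight (1/6)·(1/10) = 1/60 each.
If it is in either of chests 2 and 3 (prior 1/6 each): that chest was opened and seen not to hold the prize — ruled out; weight (1/6)·0 = 0 each.
The weights sum to 1/15.
So P(the ruby in chest 5 | the guide opened chest 2 and chest 3) = (1/60) / (1/15) = 1/4.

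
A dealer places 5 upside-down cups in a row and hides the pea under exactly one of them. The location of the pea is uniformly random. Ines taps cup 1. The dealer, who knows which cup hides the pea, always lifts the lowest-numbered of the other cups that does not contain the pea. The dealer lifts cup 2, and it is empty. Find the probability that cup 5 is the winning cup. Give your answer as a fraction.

1/4

Apply Bayes' rule, conditioning on where the pea actually is.
If it is under any of cups 1, 3, 4, and 5 (prior 1/5 each): cup 2 is the lowest-numbered option available, probability 1; weight (1/5)·1 = 1/5 each.
If it is under cup 2 (prior 1/5): the dealer opened cup 2, so this case is ruled out; weight (1/5)·0 = 0.
The weights sum to 4/5.
So P(the pea under cup 5 | the dealer opened cup 2) = (1/5) / (4/5) = 1/4.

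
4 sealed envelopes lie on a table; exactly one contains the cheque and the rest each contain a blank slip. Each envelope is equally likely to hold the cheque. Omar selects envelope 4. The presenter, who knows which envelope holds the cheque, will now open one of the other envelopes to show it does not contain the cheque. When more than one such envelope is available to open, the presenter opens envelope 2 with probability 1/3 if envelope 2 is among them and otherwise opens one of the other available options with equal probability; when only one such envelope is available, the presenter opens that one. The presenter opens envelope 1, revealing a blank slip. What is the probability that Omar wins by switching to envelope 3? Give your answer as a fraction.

4/9

Condition on the true location of the cheque.
If it is in envelope 1 (prior 1/4): the presenter opened envelope 1, so this case is ruled out; weight (1/4)·0 = 0.
If it is in envelope 2 (prior 1/4): envelope 2 holds the prize so is unavailable; the presenter chooses uniformly among the 2 others, probability 1/2; weight (1/4)·(1/2) = 1/8.
If it is in envelope 3 (prior 1/4): envelope 2 is available but not opened, probability 2/3; weight (1/4)·(2/3) = 1/6.
If it is in envelope 4 (prior 1/4): envelope 2 is available but not opened; envelope 1 gets probability (1 − 1/3)/2 = 1/3; weight (1/4)·(1/3) = 1/12.
The weights sum to 3/8.
So P(the cheque in envelope 3 | the presenter opened envelope 1) = (1/6) / (3/8) = 4/9.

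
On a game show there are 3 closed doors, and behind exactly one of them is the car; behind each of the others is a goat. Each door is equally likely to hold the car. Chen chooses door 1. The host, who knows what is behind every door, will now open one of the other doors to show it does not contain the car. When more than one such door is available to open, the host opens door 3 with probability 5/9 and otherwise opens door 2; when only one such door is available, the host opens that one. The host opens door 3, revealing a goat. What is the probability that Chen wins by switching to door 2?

Apply Bayes' rule, conditioning on where the car actually is.
If it is behind door 1 (prior 1/3): door 3 is available, opened with probability 5/9; weight (1/3)·(5/9) = 5/27.
If it is behind door 2 (prior 1/3): only door 3 is available, probability 1; weight (1/3)·1 = 1/3.
If it is behind door 3 (prior 1/3): the host opened door 3, so this case is ruled out; weight (1/3)·0 = 0.
The weights sum to 14/27.
So P(the car behind door 2 | the host opened door 3) = (1/3) / (14/27) = 9/14.

9/14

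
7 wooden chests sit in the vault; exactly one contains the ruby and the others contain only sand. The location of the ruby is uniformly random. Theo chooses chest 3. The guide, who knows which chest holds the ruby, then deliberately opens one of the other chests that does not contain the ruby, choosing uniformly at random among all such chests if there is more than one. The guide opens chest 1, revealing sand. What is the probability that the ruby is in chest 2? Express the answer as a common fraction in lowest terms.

Consider each possible location of the ruby in turn.
If it is in chest 1 (prior 1/7): the guide opened chest 1, so this case is ruled out; weight (1/7)·0 = 0.
If it is in any of chests 2, 4, 5, 6, and 7 (prior 1/7 each): the guide has 5 equally likely choices, so probability 1/5; weight (1/7)·(1/5) = 1/35 each.
If it is in chest 3 (prior 1/7): the guide has 6 equally likely choices, so probability 1/6; weight (1/7)·(1/6) = 1/42.
The weights sum to 1/6.
So P(the ruby in chest 2 | the guide opened chest 1) = (1/35) / (1/6) = 6/35.

6/35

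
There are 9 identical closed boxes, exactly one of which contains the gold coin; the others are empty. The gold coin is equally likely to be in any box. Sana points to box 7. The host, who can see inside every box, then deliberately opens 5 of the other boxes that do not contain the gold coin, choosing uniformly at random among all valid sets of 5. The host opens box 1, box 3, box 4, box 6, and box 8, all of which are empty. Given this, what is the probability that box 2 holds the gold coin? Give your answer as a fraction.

8/27

Consider each possible location of the gold coin in turn.
If it is in any of boxes 1, 3, 4, 6, and 8 (prior 1/9 each): that box was opened and seen not to hold the prize — ruled out; weight (1/9)·0 = 0 each.
If it is in any of boxes 2, 5, and 9 (prior 1/9 each): the host has 21 equally likely choices, so probability 1/21; weight (1/9)·(1/21) = 1/189 each.
If it is in box 7 (prior 1/9): the host has 56 equally likely choices, so probability 1/56; weight (1/9)·(1/56) = 1/504.
The weights sum to 1/56.
So P(the gold coin in box 2 | the host opened box 1, box 3, box 4, box 6, and box 8) = (1/189) / (1/56) = 8/27.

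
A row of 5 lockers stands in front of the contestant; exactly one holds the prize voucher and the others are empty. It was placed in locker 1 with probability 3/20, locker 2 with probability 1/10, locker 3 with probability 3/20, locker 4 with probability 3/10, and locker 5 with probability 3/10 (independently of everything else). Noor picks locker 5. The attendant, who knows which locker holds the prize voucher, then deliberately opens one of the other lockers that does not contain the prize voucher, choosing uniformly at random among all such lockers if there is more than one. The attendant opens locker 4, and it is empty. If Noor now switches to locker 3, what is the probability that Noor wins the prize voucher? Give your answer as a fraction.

6/25

Consider each possible location of the prize voucher in turn.
If it is in either of lockers 1 and 3 (prior 3/20 each): the attendant has 3 equally likely choices, so probability 1/3; weight (3/20)·(1/3) = 1/20 each.
If it is in locker 2 (prior 1/10): the attendant has 3 equally likely choices, so probability 1/3; weight (1/10)·(1/3) = 1/30.
If it is in locker 4 (prior 3/10): the attendant opened locker 4, so this case is ruled out; weight (3/10)·0 = 0.
If it is in locker 5 (prior 3/10): the attendant has 4 equally likely choices, so probability 1/4; weight (3/10)·(1/4) = 3/40.
The weights sum to 5/24.
So P(the prize voucher in locker 3 | the attendant opened locker 4) = (1/20) / (5/24) = 6/25.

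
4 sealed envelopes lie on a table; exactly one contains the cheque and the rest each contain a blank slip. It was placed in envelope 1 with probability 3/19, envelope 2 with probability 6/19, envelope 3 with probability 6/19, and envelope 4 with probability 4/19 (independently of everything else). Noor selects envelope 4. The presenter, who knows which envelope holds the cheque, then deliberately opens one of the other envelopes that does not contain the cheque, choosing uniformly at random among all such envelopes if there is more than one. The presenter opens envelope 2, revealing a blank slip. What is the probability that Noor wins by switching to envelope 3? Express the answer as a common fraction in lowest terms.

18/35

Apply Bayes' rule, conditioning on where the cheque actually is.
If it is in envelope 1 (prior 3/19): the presenter has 2 equally likely choices, so probability 1/2; weight (3/19)·(1/2) = 3/38.
If it is in envelope 2 (prior 6/19): the presenter opened envelope 2, so this case is ruled out; weight (6/19)·0 = 0.
If it is in envelope 3 (prior 6/19): the presenter has 2 equally likely choices, so probability 1/2; weight (6/19)·(1/2) = 3/19.
If it is in envelope 4 (prior 4/19): the presenter has 3 equally likely choices, so probability 1/3; weight (4/19)·(1/3) = 4/57.
The weights sum to 35/114.
So P(the cheque in envelope 3 | the presenter opened envelope 2) = (3/19) / (35/114) = 18/35.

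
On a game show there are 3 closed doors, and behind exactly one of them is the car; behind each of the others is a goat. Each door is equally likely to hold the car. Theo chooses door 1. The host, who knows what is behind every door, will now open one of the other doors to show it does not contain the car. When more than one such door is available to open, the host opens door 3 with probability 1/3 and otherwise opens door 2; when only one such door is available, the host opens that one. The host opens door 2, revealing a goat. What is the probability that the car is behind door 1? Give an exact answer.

Consider each possible location of the car in turn.
If it is behind door 1 (prior 1/3): door 3 is available but not opened, probability 2/3; weight (1/3)·(2/3) = 2/9.
If it is behind door 2 (prior 1/3): the host opened door 2, so this case is ruled out; weight (1/3)·0 = 0.
If it is behind door 3 (prior 1/3): only door 2 is available, probability 1; weight (1/3)·1 = 1/3.
The weights sum to 5/9.
So P(the car behind door 1 | the host opened door 2) = (2/9) / (5/9) = 2/5.

2/5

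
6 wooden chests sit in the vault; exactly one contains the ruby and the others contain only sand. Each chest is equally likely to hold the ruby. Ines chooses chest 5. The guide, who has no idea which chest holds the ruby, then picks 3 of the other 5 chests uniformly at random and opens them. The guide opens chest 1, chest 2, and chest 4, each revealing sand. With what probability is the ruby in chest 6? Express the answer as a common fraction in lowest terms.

Because the guide chose which chests to open without knowing where the ruby is, the choice is independent of the prize location. Learning that none of the 3 opened chests holds the ruby simply rules out those 3 locations and leaves the remaining 3 chests still equally likely by symmetry.
So P(the ruby in chest 6) = 1/3.

1/3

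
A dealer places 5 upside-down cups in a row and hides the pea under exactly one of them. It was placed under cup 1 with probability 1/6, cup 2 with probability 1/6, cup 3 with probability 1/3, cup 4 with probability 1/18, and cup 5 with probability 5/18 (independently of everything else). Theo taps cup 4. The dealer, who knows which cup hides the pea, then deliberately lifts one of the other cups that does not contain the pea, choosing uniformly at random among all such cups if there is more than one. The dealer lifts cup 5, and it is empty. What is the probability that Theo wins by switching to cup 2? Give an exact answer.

4/17

Apply Bayes' rule, conditioning on where the pea actually is.
If it is under either of cups 1 and 2 (prior 1/6 each): the dealer has 3 equally likely choices, so probability 1/3; weight (1/6)·(1/3) = 1/18 each.
If it is under cup 3 (prior 1/3): the dealer has 3 equally likely choices, so probability 1/3; weight (1/3)·(1/3) = 1/9.
If it is under cup 4 (prior 1/18): the dealer has 4 equally likely choices, so probability 1/4; weight (1/18)·(1/4) = 1/72.
If it is under cup 5 (prior 5/18): the dealer opened cup 5, so this case is ruled out; weight (5/18)·0 = 0.
The weights sum to 17/72.
So P(the pea under cup 2 | the dealer opened cup 5) = (1/18) / (17/72) = 4/17.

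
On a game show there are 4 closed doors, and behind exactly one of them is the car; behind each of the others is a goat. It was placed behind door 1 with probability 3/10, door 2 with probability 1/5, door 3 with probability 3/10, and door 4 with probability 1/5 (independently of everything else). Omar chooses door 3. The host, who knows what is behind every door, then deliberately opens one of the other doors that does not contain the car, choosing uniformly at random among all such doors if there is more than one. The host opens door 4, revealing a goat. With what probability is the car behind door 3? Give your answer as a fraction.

Condition on the true location of the car.
If it is behind door 1 (prior 3/10): the host has 2 equally likely choices, so probability 1/2; weight (3/10)·(1/2) = 3/20.
If it is behind door 2 (prior 1/5): the host has 2 equally likely choices, so probability 1/2; weight (1/5)·(1/2) = 1/10.
If it is behind door 3 (prior 3/10): the host has 3 equally likely choices, so probability 1/3; weight (3/10)·(1/3) = 1/10.
If it is behind door 4 (prior 1/5): the host opened door 4, so this case is ruled out; weight (1/5)·0 = 0.
The weights sum to 7/20.
So P(the car behind door 3 | the host opened door 4) = (1/10) / (7/20) = 2/7.

2/7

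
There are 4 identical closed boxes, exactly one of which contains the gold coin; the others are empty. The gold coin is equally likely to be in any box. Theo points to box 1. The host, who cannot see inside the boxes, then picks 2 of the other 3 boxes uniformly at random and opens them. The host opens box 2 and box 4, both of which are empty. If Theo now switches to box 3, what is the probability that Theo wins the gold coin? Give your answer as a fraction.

1/2

Condition on the true location of the gold coin.
If it is in either of boxes 1 and 3 (prior 1/4 each): the host picks exactly this set with probability 1/3 regardless, and none is the prize; weight (1/4)·(1/3) = 1/12 each.
If it is in either of boxes 2 and 4 (prior 1/4 each): that box was opened and seen not to hold the prize — ruled out; weight (1/4)·0 = 0 each.
The weights sum to 1/6.
So P(the gold coin in box 3 | the host opened box 2 and box 4) = (1/12) / (1/6) = 1/2.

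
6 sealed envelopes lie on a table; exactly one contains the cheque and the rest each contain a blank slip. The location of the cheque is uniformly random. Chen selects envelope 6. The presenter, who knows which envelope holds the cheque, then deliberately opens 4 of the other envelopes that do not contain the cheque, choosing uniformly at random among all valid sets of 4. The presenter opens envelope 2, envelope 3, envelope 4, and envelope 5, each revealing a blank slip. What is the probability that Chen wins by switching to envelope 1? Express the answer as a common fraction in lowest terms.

5/6

Consider each possible location of the cheque in turn.
If it is in envelope 1 (prior 1/6): the presenter has no choice, probability 1; weight (1/6)·1 = 1/6.
If it is in any of envelopes 2, 3, 4, and 5 (prior 1/6 each): that envelope was opened and seen not to hold the prize — ruled out; weight (1/6)·0 = 0 each.
If it is in envelope 6 (prior 1/6): the presenter has 5 equally likely choices, so probability 1/5; weight (1/6)·(1/5) = 1/30.
The weights sum to 1/5.
So P(the cheque in envelope 1 | the presenter opened envelope 2, envelope 3, envelope 4, and envelope 5) = (1/6) / (1/5) = 5/6.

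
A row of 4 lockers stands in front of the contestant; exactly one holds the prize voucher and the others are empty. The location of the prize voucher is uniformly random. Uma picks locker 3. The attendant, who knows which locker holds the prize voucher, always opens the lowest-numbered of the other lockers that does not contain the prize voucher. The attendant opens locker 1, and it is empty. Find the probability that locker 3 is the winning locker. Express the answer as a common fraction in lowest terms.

1/3

Apply Bayes' rule, conditioning on where the prize voucher actually is.
If it is in locker 1 (prior 1/4): the attendant opened locker 1, so this case is ruled out; weight (1/4)·0 = 0.
If it is in any of lockers 2, 3, and 4 (prior 1/4 each): locker 1 is the lowest-numbered option available, probability 1; weight (1/4)·1 = 1/4 each.
The weights sum to 3/4.
So P(the prize voucher in locker 3 | the attendant opened locker 1) = (1/4) / (3/4) = 1/3.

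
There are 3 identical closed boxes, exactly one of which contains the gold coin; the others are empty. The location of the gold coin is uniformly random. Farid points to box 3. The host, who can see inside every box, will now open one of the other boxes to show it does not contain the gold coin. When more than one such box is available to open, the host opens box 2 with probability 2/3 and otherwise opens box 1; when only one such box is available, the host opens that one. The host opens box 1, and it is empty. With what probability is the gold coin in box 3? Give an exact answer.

1/4

Apply Bayes' rule, conditioning on where the gold coin actually is.
If it is in box 1 (prior 1/3): the host opened box 1, so this case is ruled out; weight (1/3)·0 = 0.
If it is in box 2 (prior 1/3): only box 1 is available, probability 1; weight (1/3)·1 = 1/3.
If it is in box 3 (prior 1/3): box 2 is available but not opened, probability 1/3; weight (1/3)·(1/3) = 1/9.
The weights sum to 4/9.
So P(the gold coin in box 3 | the host opened box 1) = (1/9) / (4/9) = 1/4.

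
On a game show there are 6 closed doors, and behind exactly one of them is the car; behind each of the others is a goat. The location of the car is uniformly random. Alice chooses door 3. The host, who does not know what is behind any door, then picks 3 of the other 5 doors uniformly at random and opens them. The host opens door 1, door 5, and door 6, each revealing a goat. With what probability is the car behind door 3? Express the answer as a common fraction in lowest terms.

Because the host chose which doors to open without knowing where the car is, the choice is independent of the prize location. Learning that none of the 3 opened doors holds the car simply rules out those 3 locations and leaves the remaining 3 doors still equally likely by symmetry.
So P(the car behind door 3) = 1/3.

1/3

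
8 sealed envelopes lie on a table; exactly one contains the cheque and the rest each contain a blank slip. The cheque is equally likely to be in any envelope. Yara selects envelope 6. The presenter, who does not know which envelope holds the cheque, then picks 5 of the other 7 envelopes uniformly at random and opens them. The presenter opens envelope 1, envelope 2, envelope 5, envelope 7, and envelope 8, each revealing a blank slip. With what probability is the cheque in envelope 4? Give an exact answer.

1/3

Because the presenter chose which envelopes to open without knowing where the cheque is, the choice is independent of the prize location. Learning that none of the 5 opened envelopes holds the cheque simply rules out those 5 locations and leaves the remaining 3 envelopes still equally likely by symmetry.
So P(the cheque in envelope 4) = 1/3.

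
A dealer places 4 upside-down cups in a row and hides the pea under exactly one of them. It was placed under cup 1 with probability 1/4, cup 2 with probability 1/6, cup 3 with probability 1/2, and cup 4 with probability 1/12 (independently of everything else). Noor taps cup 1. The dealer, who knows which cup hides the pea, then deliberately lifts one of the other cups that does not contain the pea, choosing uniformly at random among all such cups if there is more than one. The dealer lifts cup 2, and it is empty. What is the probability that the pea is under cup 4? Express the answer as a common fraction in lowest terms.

Condition on the true location of the pea.
If it is under cup 1 (prior 1/4): the dealer has 3 equally likely choices, so probability 1/3; weight (1/4)·(1/3) = 1/12.
If it is under cup 2 (prior 1/6): the dealer opened cup 2, so this case is ruled out; weight (1/6)·0 = 0.
If it is under cup 3 (prior 1/2): the dealer has 2 equally likely choices, so probability 1/2; weight (1/2)·(1/2) = 1/4.
If it is under cup 4 (prior 1/12): the dealer has 2 equally likely choices, so probability 1/2; weight (1/12)·(1/2) = 1/24.
The weights sum to 3/8.
So P(the pea under cup 4 | the dealer opened cup 2) = (1/24) / (3/8) = 1/9.

1/9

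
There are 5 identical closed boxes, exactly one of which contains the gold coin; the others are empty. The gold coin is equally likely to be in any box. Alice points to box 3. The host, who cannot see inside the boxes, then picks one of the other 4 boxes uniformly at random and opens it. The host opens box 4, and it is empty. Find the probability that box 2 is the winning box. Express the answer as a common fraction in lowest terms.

1/4

Apply Bayes' rule, conditioning on where the gold coin actually is.
If it is in any of boxes 1, 2, 3, and 5 (prior 1/5 each): the host picks box 4 with probability 1/4 regardless, and it is not the prize; weight (1/5)·(1/4) = 1/20 each.
If it is in box 4 (prior 1/5): the host opened box 4, so this case is ruled out; weight (1/5)·0 = 0.
The weights sum to 1/5.
So P(the gold coin in box 2 | the host opened box 4) = (1/20) / (1/5) = 1/4.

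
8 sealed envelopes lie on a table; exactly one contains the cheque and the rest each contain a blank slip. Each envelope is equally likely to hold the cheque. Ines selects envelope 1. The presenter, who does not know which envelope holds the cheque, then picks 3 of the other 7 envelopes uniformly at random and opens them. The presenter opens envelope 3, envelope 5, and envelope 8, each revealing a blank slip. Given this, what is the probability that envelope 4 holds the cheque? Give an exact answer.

1/5

Because the presenter chose which envelopes to open without knowing where the cheque is, the choice is independent of the prize location. Learning that none of the 3 opened envelopes holds the cheque simply rules out those 3 locations and leaves the remaining 5 envelopes still equally likely by symmetry.
So P(the cheque in envelope 4) = 1/5.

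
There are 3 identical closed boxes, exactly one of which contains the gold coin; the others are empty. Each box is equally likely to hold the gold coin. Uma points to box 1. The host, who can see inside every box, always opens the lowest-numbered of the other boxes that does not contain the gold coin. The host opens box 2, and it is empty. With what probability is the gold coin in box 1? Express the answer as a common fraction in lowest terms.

1/2

Condition on the true location of the gold coin.
If it is in either of boxes 1 and 3 (prior 1/3 each): box 2 is the lowest-numbered option available, probability 1; weight (1/3)·1 = 1/3 each.
If it is in box 2 (prior 1/3): the host opened box 2, so this case is ruled out; weight (1/3)·0 = 0.
The weights sum to 2/3.
So P(the gold coin in box 1 | the host opened box 2) = (1/3) / (2/3) = 1/2.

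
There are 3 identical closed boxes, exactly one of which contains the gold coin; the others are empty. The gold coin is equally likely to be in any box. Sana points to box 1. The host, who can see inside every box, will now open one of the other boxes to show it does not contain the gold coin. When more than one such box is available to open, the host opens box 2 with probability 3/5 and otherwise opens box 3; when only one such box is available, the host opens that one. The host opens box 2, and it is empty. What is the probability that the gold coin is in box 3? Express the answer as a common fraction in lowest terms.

5/8

Condition on the true location of the gold coin.
If it is in box 1 (prior 1/3): box 2 is available, opened with probability 3/5; weight (1/3)·(3/5) = 1/5.
If it is in box 2 (prior 1/3): the host opened box 2, so this case is ruled out; weight (1/3)·0 = 0.
If it is in box 3 (prior 1/3): only box 2 is available, probability 1; weight (1/3)·1 = 1/3.
The weights sum to 8/15.
So P(the gold coin in box 3 | the host opened box 2) = (1/3) / (8/15) = 5/8.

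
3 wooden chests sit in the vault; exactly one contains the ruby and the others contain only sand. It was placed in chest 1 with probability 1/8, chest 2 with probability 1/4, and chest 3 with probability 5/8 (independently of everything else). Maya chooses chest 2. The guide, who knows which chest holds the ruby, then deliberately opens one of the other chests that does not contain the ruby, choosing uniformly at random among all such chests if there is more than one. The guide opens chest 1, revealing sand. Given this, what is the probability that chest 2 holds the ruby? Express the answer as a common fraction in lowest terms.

1/6

Consider each possible location of the ruby in turn.
If it is in chest 1 (prior 1/8): the guide opened chest 1, so this case is ruled out; weight (1/8)·0 = 0.
If it is in chest 2 (prior 1/4): the guide has 2 equally likely choices, so probability 1/2; weight (1/4)·(1/2) = 1/8.
If it is in chest 3 (prior 5/8): the guide has no choice, probability 1; weight (5/8)·1 = 5/8.
The weights sum to 3/4.
So P(the ruby in chest 2 | the guide opened chest 1) = (1/8) / (3/4) = 1/6.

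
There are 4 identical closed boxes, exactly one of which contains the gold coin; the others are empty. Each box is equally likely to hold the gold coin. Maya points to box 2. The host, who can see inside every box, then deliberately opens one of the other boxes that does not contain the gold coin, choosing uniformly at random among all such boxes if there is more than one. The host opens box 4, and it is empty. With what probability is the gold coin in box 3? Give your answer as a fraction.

Condition on the true location of the gold coin.
If it is in either of boxes 1 and 3 (prior 1/4 each): the host has 2 equally likely choices, so probability 1/2; weight (1/4)·(1/2) = 1/8 each.
If it is in box 2 (prior 1/4): the host has 3 equally likely choices, so probability 1/3; weight (1/4)·(1/3) = 1/12.
If it is in box 4 (prior 1/4): the host opened box 4, so this case is ruled out; weight (1/4)·0 = 0.
The weights sum to 1/3.
So P(the gold coin in box 3 | the host opened box 4) = (1/8) / (1/3) = 3/8.

3/8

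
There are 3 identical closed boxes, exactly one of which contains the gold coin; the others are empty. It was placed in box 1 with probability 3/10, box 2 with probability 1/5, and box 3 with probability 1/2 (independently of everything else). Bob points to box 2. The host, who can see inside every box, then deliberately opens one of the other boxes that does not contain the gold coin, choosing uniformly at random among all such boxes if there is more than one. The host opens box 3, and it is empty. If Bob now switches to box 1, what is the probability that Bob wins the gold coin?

3/4

Condition on the true location of the gold coin.
If it is in box 1 (prior 3/10): the host has no choice, probability 1; weight (3/10)·1 = 3/10.
If it is in box 2 (prior 1/5): the host has 2 equally likely choices, so probability 1/2; weight (1/5)·(1/2) = 1/10.
If it is in box 3 (prior 1/2): the host opened box 3, so this case is ruled out; weight (1/2)·0 = 0.
The weights sum to 2/5.
So P(the gold coin in box 1 | the host opened box 3) = (3/10) / (2/5) = 3/4.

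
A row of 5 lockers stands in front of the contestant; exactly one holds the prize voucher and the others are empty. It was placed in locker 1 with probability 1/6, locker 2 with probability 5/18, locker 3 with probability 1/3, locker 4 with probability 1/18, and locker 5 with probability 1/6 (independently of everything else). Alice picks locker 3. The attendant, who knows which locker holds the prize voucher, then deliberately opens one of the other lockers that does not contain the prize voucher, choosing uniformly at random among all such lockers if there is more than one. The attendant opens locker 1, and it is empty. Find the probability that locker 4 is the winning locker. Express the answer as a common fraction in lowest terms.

2/27

Condition on the true location of the prize voucher.
If it is in locker 1 (prior 1/6): the attendant opened locker 1, so this case is ruled out; weight (1/6)·0 = 0.
If it is in locker 2 (prior 5/18): the attendant has 3 equally likely choices, so probability 1/3; weight (5/18)·(1/3) = 5/54.
If it is in locker 3 (prior 1/3): the attendant has 4 equally likely choices, so probability 1/4; weight (1/3)·(1/4) = 1/12.
If it is in locker 4 (prior 1/18): the attendant has 3 equally likely choices, so probability 1/3; weight (1/18)·(1/3) = 1/54.
If it is in locker 5 (prior 1/6): the attendant has 3 equally likely choices, so probability 1/3; weight (1/6)·(1/3) = 1/18.
The weights sum to 1/4.
So P(the prize voucher in locker 4 | the attendant opened locker 1) = (1/54) / (1/4) = 2/27.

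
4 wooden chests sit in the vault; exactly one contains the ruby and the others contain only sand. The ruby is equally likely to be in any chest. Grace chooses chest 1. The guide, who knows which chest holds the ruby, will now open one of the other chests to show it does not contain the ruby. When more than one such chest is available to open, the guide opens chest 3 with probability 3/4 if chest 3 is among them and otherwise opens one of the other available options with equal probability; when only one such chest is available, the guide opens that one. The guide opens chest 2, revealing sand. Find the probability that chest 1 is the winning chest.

Condition on the true location of the ruby.
If it is in chest 1 (prior 1/4): chest 3 is available but not opened; chest 2 gets probability (1 − 3/4)/2 = 1/8; weight (1/4)·(1/8) = 1/32.
If it is in chest 2 (prior 1/4): the guide opened chest 2, so this case is ruled out; weight (1/4)·0 = 0.
If it is in chest 3 (prior 1/4): chest 3 holds the prize so is unavailable; the guide chooses uniformly among the 2 others, probability 1/2; weight (1/4)·(1/2) = 1/8.
If it is in chest 4 (prior 1/4): chest 3 is available but not opened, probability 1/4; weight (1/4)·(1/4) = 1/16.
The weights sum to 7/32.
So P(the ruby in chest 1 | the guide opened chest 2) = (1/32) / (7/32) = 1/7.

1/7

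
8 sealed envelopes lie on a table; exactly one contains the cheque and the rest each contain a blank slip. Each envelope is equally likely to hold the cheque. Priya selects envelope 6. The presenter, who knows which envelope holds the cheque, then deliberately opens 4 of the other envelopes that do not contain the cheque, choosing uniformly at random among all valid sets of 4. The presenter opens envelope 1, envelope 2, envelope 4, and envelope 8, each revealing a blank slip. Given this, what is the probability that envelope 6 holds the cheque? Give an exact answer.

1/8

Consider each possible location of the cheque in turn.
If it is in any of envelopes 1, 2, 4, and 8 (prior 1/8 each): that envelope was opened and seen not to hold the prize — ruled out; weight (1/8)·0 = 0 each.
If it is in any of envelopes 3, 5, and 7 (prior 1/8 each): the presenter has 15 equally likely choices, so probability 1/15; weight (1/8)·(1/15) = 1/120 each.
If it is in envelope 6 (prior 1/8): the presenter has 35 equally likely choices, so probability 1/35; weight (1/8)·(1/35) = 1/280.
The weights sum to 1/35.
So P(the cheque in envelope 6 | the presenter opened envelope 1, envelope 2, envelope 4, and envelope 8) = (1/280) / (1/35) = 1/8.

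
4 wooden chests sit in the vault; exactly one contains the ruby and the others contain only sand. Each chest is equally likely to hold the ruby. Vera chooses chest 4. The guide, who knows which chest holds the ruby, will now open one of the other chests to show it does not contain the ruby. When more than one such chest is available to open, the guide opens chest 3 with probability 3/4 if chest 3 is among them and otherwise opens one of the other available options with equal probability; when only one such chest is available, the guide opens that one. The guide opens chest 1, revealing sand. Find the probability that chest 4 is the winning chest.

1/7

Apply Bayes' rule, conditioning on where the ruby actually is.
If it is in chest 1 (prior 1/4): the guide opened chest 1, so this case is ruled out; weight (1/4)·0 = 0.
If it is in chest 2 (prior 1/4): chest 3 is available but not opened, probability 1/4; weight (1/4)·(1/4) = 1/16.
If it is in chest 3 (prior 1/4): chest 3 holds the prize so is unavailable; the guide chooses uniformly among the 2 others, probability 1/2; weight (1/4)·(1/2) = 1/8.
If it is in chest 4 (prior 1/4): chest 3 is available but not opened; chest 1 gets probability (1 − 3/4)/2 = 1/8; weight (1/4)·(1/8) = 1/32.
The weights sum to 7/32.
So P(the ruby in chest 4 | the guide opened chest 1) = (1/32) / (7/32) = 1/7.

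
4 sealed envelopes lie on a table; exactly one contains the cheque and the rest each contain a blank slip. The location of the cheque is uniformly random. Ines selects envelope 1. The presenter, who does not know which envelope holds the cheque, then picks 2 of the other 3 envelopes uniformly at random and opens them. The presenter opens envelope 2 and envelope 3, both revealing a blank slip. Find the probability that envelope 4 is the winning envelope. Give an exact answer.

Apply Bayes' rule, conditioning on where the cheque actually is.
If it is in either of envelopes 1 and 4 (prior 1/4 each): the presenter picks exactly this set with probability 1/3 regardless, and none is the prize; weight (1/4)·(1/3) = 1/12 each.
If it is in either of envelopes 2 and 3 (prior 1/4 each): that envelope was opened and seen not to hold the prize — ruled out; weight (1/4)·0 = 0 each.
The weights sum to 1/6.
So P(the cheque in envelope 4 | the presenter opened envelope 2 and envelope 3) = (1/12) / (1/6) = 1/2.

1/2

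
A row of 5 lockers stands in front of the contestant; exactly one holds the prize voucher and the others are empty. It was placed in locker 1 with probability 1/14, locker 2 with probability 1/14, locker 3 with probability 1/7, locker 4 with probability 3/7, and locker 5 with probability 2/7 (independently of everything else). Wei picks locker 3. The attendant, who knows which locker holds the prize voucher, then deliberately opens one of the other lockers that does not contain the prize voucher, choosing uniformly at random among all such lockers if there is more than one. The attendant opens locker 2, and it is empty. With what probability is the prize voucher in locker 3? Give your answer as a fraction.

3/25

Condition on the true location of the prize voucher.
If it is in locker 1 (prior 1/14): the attendant has 3 equally likely choices, so probability 1/3; weight (1/14)·(1/3) = 1/42.
If it is in locker 2 (prior 1/14): the attendant opened locker 2, so this case is ruled out; weight (1/14)·0 = 0.
If it is in locker 3 (prior 1/7): the attendant has 4 equally likely choices, so probability 1/4; weight (1/7)·(1/4) = 1/28.
If it is in locker 4 (prior 3/7): the attendant has 3 equally likely choices, so probability 1/3; weight (3/7)·(1/3) = 1/7.
If it is in locker 5 (prior 2/7): the attendant has 3 equally likely choices, so probability 1/3; weight (2/7)·(1/3) = 2/21.
The weights sum to 25/84.
So P(the prize voucher in locker 3 | the attendant opened locker 2) = (1/28) / (25/84) = 3/25.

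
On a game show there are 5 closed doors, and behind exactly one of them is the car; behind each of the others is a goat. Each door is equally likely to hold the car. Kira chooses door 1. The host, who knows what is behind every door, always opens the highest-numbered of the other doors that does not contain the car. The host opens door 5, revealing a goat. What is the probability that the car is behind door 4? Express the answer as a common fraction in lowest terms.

1/4

Condition on the true location of the car.
If it is behind any of doors 1, 2, 3, and 4 (prior 1/5 each): door 5 is the highest-numbered option available, probability 1; weight (1/5)·1 = 1/5 each.
If it is behind door 5 (prior 1/5): the host opened door 5, so this case is ruled out; weight (1/5)·0 = 0.
The weights sum to 4/5.
So P(the car behind door 4 | the host opened door 5) = (1/5) / (4/5) = 1/4.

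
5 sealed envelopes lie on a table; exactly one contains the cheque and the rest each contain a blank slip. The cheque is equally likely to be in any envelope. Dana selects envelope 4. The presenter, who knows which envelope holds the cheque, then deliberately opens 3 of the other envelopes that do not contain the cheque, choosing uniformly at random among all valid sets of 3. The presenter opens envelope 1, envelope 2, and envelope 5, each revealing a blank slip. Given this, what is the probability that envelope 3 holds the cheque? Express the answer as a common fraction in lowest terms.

4/5

Condition on the true location of the cheque.
If it is in any of envelopes 1, 2, and 5 (prior 1/5 each): that envelope was opened and seen not to hold the prize — ruled out; weight (1/5)·0 = 0 each.
If it is in envelope 3 (prior 1/5): the presenter has no choice, probability 1; weight (1/5)·1 = 1/5.
If it is in envelope 4 (prior 1/5): the presenter has 4 equally likely choices, so probability 1/4; weight (1/5)·(1/4) = 1/20.
The weights sum to 1/4.
So P(the cheque in envelope 3 | the presenter opened envelope 1, envelope 2, and envelope 5) = (1/5) / (1/4) = 4/5.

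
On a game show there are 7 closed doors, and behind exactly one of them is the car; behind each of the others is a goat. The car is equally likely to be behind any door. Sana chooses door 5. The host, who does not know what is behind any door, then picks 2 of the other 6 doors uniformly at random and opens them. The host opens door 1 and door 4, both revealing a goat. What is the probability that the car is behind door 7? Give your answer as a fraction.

Apply Bayes' rule, conditioning on where the car actually is.
If it is behind either of doors 1 and 4 (prior 1/7 each): that door was opened and seen not to hold the prize — ruled out; weight (1/7)·0 = 0 each.
If it is behind any of doors 2, 3, 5, 6, and 7 (prior 1/7 each): the host picks exactly this set with probability 1/15 regardless, and none is the prize; weight (1/7)·(1/15) = 1/105 each.
The weights sum to 1/21.
So P(the car behind door 7 | the host opened door 1 and door 4) = (1/105) / (1/21) = 1/5.

1/5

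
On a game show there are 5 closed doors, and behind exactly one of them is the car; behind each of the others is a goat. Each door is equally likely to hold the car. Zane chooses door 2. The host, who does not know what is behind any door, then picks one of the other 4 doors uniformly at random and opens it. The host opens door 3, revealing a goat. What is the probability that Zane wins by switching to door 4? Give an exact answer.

1/4

Because the host chose which door to open without knowing where the car is, the choice is independent of the prize location. Learning that door 3 does not hold the car simply rules out that one location and leaves the remaining 4 doors still equally likely by symmetry.
So P(the car behind door 4) = 1/4.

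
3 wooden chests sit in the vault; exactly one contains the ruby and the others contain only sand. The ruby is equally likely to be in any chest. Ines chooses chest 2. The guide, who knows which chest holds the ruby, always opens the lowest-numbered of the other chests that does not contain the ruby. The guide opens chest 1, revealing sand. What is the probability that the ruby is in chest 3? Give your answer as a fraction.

1/2

Apply Bayes' rule, conditioning on where the ruby actually is.
If it is in chest 1 (prior 1/3): the guide opened chest 1, so this case is ruled out; weight (1/3)·0 = 0.
If it is in either of chests 2 and 3 (prior 1/3 each): chest 1 is the lowest-numbered option available, probability 1; weight (1/3)·1 = 1/3 each.
The weights sum to 2/3.
So P(the ruby in chest 3 | the guide opened chest 1) = (1/3) / (2/3) = 1/2.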